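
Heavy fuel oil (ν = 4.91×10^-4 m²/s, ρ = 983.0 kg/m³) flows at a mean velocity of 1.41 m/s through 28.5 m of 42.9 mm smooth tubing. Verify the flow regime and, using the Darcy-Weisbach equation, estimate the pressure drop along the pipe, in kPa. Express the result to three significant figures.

Re = VD/ν = 1.41·0.04290/4.91×10^-4 = 123 → laminar (Re < 2300)
f = 64/Re = 0.5195
h_f = f(L/D)V²/(2g) = 0.5195·(28.5/0.04290)·1.41²/(2·9.81) = 34.97 m
Δp = ρg·h_f = 983.0·9.81·34.97 = 337.2 kPa

Δp ≈ 337 kPa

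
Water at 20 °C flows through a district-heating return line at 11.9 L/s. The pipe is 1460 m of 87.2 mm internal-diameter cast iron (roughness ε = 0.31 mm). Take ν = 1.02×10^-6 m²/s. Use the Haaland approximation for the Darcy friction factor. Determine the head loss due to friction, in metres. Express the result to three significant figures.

h_f ≈ 95.4 m

V = 4Q/(πD²) = 4·0.0119/(π·0.0872²) = 1.993 m/s
Re = VD/ν = 1.993·0.0872/1.02×10^-6 = 1.70×10^5 → turbulent
ε/D = 0.31/87.2 = 0.00356
Haaland: f = 0.02814
h_f = f(L/D)V²/(2g) = 0.02814·(1460/0.0872)·1.993²/(2·9.81) = 95.36 m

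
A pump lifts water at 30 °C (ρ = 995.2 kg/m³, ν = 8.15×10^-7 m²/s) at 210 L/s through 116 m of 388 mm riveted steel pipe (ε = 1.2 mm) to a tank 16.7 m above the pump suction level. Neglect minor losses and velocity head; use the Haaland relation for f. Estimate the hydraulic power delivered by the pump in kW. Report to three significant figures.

V = 4Q/(πD²) = 1.776 m/s; Re = 8.46×10^5; ε/D = 0.00309; f = 0.02659
h_f = f(L/D)V²/2g = 1.278 m
Total head H = z + h_f = 16.7 + 1.278 = 17.98 m
P_hyd = ρgQH = 995.2·9.81·0.210·17.98 = 36.86 kW

P_hyd ≈ 36.9 kW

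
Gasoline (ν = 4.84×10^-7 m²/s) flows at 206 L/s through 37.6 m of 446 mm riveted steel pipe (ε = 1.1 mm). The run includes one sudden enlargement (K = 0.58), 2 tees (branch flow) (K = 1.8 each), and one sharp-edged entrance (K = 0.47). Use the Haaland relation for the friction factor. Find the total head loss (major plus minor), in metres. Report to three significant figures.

H_L ≈ 0.598 m

V = 4Q/(πD²) = 1.319 m/s; V²/2g = 0.08862 m
Re = 1.22×10^6, ε/D = 0.00247 → f = 0.02495 (Haaland)
Major: h_f = f(L/D)·V²/2g = 0.02495·84.30·0.08862 = 0.1864 m
Minor: ΣK = 4.65; h_m = ΣK·V²/2g = 0.4121 m
Total H_L = 0.1864 + 0.4121 = 0.5984 m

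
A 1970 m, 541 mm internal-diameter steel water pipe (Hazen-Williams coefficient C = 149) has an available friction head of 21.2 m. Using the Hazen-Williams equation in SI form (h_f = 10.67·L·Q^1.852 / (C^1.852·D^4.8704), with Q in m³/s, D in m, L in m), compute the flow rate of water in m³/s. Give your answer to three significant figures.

Rearranging: Q = [h_f·C^1.852·D^4.8704 / (10.67·L)]^(1/1.852)
Q = [21.2·149^1.852·0.541^4.8704 / (10.67·1970)]^0.540 = 0.7140 m³/s

Q ≈ 0.714 m³/s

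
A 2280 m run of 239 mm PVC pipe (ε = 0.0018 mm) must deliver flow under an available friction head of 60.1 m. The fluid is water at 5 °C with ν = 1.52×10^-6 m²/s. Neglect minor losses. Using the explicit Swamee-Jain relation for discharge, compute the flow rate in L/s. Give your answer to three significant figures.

Q ≈ 136 L/s

Swamee-Jain (Type II): Q = -0.965·√(gD⁵h_f/L)·ln[ε/(3.7D) + √(3.17ν²L/(gD³h_f))]
√(gD⁵h_f/L) = √(9.81·0.239⁵·60.1/2280) = 0.01420
ε/(3.7D) = 2.04×10^-6; √(3.17ν²L/(gD³h_f)) = 4.55×10^-5
Q = -0.965·0.01420·ln(4.758×10^-5) = 0.1364 m³/s
Check: V = 3.04 m/s, Re = 4.78×10^5, f = 0.01331, h_f = 59.8 m ≈ 60.1 m ✓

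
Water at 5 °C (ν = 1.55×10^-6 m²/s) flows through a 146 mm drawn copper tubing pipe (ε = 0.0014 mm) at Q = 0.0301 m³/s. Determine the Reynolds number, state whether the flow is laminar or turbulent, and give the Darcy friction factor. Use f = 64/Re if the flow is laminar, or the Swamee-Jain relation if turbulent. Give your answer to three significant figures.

V = 4Q/(πD²) = 1.798 m/s
Re = VD/ν = 1.798·0.146/1.55×10^-6 = 1.69×10^5
Re > 4000 → turbulent; ε/D = 9.59×10^-6
Swamee-Jain: f = 0.01613

Re ≈ 1.69×10^5; turbulent; f ≈ 0.0161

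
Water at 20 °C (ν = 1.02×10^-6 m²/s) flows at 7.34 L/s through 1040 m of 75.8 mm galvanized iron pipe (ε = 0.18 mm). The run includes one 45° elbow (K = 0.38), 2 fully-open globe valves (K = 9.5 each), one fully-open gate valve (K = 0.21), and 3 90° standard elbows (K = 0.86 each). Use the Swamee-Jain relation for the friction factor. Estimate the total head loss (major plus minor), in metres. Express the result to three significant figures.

V = 4Q/(πD²) = 1.627 m/s; V²/2g = 0.1348 m
Re = 1.21×10^5, ε/D = 0.00237 → f = 0.02602 (Swamee-Jain)
Major: h_f = f(L/D)·V²/2g = 0.02602·13720·0.1348 = 48.14 m
Minor: ΣK = 22.2; h_m = ΣK·V²/2g = 2.990 m
Total H_L = 48.14 + 2.990 = 51.13 m

H_L ≈ 51.1 m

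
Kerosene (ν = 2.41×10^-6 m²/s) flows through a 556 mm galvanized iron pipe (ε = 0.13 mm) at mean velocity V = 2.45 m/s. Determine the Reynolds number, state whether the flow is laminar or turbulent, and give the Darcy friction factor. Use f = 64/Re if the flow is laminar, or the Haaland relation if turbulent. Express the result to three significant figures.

Re ≈ 5.65×10^5; turbulent; f ≈ 0.0155

Re = VD/ν = 2.450·0.556/2.41×10^-6 = 5.65×10^5
Re > 4000 → turbulent; ε/D = 2.34×10^-4
Haaland: f = 0.01546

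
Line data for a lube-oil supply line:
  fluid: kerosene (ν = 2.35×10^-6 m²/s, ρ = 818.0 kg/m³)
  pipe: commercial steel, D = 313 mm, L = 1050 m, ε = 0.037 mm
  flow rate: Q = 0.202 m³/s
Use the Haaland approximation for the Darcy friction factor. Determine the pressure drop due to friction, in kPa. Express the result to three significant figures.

Δp ≈ 143 kPa

V = 4Q/(πD²) = 4·0.202/(π·0.313²) = 2.625 m/s
Re = VD/ν = 2.625·0.313/2.35×10^-6 = 3.50×10^5 → turbulent
ε/D = 0.037/313 = 1.18×10^-4
Haaland: f = 0.01508
h_f = f(L/D)V²/(2g) = 0.01508·(1050/0.313)·2.625²/(2·9.81) = 17.78 m
Δp = ρg·h_f = 818.0·9.81·17.78 = 142.6 kPa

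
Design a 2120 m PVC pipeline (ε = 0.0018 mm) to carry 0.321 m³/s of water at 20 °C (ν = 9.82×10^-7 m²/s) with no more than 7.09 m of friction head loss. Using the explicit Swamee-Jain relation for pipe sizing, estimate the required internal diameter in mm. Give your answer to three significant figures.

D ≈ 504 mm

Swamee-Jain (Type III): D = 0.66·[ε^1.25·(LQ²/(gh_f))^4.75 + ν·Q^9.4·(L/(gh_f))^5.2]^0.04
LQ²/(gh_f) = 3.141; L/(gh_f) = 30.48
Term 1 = ε^1.25·(…)^4.75 = 1.51×10^-5; Term 2 = ν·Q^9.4·(…)^5.2 = 0.00118
D = 0.66·(1.51×10^-5 + 0.00118)^0.04 = 0.5042 m = 504 mm
Check: V = 1.61 m/s, Re = 8.26×10^5, f = 0.01207, h_f = 6.69 m ≈ 7.09 m ✓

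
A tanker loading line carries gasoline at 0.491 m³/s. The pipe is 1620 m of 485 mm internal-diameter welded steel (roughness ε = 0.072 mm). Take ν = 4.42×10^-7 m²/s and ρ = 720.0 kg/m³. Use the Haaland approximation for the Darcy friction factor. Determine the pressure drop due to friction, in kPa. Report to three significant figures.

Δp ≈ 113 kPa

V = 4Q/(πD²) = 4·0.491/(π·0.485²) = 2.658 m/s
Re = VD/ν = 2.658·0.485/4.42×10^-7 = 2.92×10^6 → turbulent
ε/D = 0.072/485 = 1.48×10^-4
Haaland: f = 0.01335
h_f = f(L/D)V²/(2g) = 0.01335·(1620/0.485)·2.658²/(2·9.81) = 16.05 m
Δp = ρg·h_f = 720.0·9.81·16.05 = 113.4 kPa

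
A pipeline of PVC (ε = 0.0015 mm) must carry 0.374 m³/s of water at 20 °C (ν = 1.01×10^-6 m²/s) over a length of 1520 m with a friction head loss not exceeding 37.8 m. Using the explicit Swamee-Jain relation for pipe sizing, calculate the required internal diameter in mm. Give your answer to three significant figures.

Swamee-Jain (Type III): D = 0.66·[ε^1.25·(LQ²/(gh_f))^4.75 + ν·Q^9.4·(L/(gh_f))^5.2]^0.04
LQ²/(gh_f) = 0.5734; L/(gh_f) = 4.099
Term 1 = ε^1.25·(…)^4.75 = 3.74×10^-9; Term 2 = ν·Q^9.4·(…)^5.2 = 1.50×10^-7
D = 0.66·(3.74×10^-9 + 1.50×10^-7)^0.04 = 0.3524 m = 352 mm
Check: V = 3.84 m/s, Re = 1.34×10^6, f = 0.01119, h_f = 36.2 m ≈ 37.8 m ✓

D ≈ 352 mm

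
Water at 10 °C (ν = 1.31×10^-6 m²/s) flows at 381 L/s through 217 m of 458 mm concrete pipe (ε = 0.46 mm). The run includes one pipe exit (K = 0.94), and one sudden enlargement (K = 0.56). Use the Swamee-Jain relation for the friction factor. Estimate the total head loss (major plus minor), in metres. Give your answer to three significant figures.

H_L ≈ 3.01 m

V = 4Q/(πD²) = 2.313 m/s; V²/2g = 0.2726 m
Re = 8.09×10^5, ε/D = 0.00100 → f = 0.02013 (Swamee-Jain)
Major: h_f = f(L/D)·V²/2g = 0.02013·473.8·0.2726 = 2.600 m
Minor: ΣK = 1.50; h_m = ΣK·V²/2g = 0.4089 m
Total H_L = 2.600 + 0.4089 = 3.009 m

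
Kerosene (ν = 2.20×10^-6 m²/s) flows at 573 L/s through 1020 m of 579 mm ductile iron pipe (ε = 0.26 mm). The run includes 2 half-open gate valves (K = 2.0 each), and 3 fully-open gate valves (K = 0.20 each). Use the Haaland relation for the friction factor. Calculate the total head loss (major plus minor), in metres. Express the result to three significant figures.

H_L ≈ 8.40 m

V = 4Q/(πD²) = 2.176 m/s; V²/2g = 0.2414 m
Re = 5.73×10^5, ε/D = 4.49×10^-4 → f = 0.01714 (Haaland)
Major: h_f = f(L/D)·V²/2g = 0.01714·1762·0.2414 = 7.288 m
Minor: ΣK = 4.60; h_m = ΣK·V²/2g = 1.110 m
Total H_L = 7.288 + 1.110 = 8.398 m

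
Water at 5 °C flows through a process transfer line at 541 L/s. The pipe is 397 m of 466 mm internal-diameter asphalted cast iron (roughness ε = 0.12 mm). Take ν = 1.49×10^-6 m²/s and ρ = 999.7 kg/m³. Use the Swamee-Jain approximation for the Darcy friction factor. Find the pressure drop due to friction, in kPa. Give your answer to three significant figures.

V = 4Q/(πD²) = 4·0.541/(π·0.466²) = 3.172 m/s
Re = VD/ν = 3.172·0.466/1.49×10^-6 = 9.92×10^5 → turbulent
ε/D = 0.12/466 = 2.58×10^-4
Swamee-Jain: f = 0.01537
h_f = f(L/D)V²/(2g) = 0.01537·(397/0.466)·3.172²/(2·9.81) = 6.714 m
Δp = ρg·h_f = 999.7·9.81·6.714 = 65.85 kPa

Δp ≈ 65.8 kPa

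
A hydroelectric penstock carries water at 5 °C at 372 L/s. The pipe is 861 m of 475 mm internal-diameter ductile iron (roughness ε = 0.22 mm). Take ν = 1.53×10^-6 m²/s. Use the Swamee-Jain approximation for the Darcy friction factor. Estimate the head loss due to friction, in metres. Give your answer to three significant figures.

V = 4Q/(πD²) = 4·0.372/(π·0.475²) = 2.099 m/s
Re = VD/ν = 2.099·0.475/1.53×10^-6 = 6.52×10^5 → turbulent
ε/D = 0.22/475 = 4.63×10^-4
Swamee-Jain: f = 0.01732
h_f = f(L/D)V²/(2g) = 0.01732·(861/0.475)·2.099²/(2·9.81) = 7.052 m

h_f ≈ 7.05 m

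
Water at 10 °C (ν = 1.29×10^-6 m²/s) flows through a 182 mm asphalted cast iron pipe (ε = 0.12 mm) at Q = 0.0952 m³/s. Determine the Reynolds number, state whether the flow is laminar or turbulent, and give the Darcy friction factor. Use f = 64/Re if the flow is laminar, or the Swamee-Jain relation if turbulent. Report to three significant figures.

Re ≈ 5.16×10^5; turbulent; f ≈ 0.0187

V = 4Q/(πD²) = 3.659 m/s
Re = VD/ν = 3.659·0.182/1.29×10^-6 = 5.16×10^5
Re > 4000 → turbulent; ε/D = 6.59×10^-4
Swamee-Jain: f = 0.01868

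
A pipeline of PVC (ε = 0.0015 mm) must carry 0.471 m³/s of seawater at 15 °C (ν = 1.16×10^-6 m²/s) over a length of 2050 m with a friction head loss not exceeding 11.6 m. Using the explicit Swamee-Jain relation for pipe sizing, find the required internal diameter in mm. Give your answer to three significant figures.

D ≈ 525 mm

Swamee-Jain (Type III): D = 0.66·[ε^1.25·(LQ²/(gh_f))^4.75 + ν·Q^9.4·(L/(gh_f))^5.2]^0.04
LQ²/(gh_f) = 3.996; L/(gh_f) = 18.01
Term 1 = ε^1.25·(…)^4.75 = 3.78×10^-5; Term 2 = ν·Q^9.4·(…)^5.2 = 0.00331
D = 0.66·(3.78×10^-5 + 0.00331)^0.04 = 0.5255 m = 525 mm
Check: V = 2.17 m/s, Re = 9.84×10^5, f = 0.01171, h_f = 11.0 m ≈ 11.6 m ✓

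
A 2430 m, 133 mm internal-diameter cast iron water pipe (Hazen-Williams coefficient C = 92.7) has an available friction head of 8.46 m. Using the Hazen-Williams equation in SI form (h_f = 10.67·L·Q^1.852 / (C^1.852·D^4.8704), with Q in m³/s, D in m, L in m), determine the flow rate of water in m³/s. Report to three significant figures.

Q ≈ 0.00603 m³/s

Rearranging: Q = [h_f·C^1.852·D^4.8704 / (10.67·L)]^(1/1.852)
Q = [8.46·92.7^1.852·0.133^4.8704 / (10.67·2430)]^0.540 = 0.006032 m³/s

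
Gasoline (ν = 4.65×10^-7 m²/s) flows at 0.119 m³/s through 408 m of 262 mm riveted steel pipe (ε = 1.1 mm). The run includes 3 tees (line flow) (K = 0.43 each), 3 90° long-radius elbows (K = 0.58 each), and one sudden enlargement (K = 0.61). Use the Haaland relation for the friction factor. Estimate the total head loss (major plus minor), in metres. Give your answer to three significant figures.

H_L ≈ 12.1 m

V = 4Q/(πD²) = 2.207 m/s; V²/2g = 0.2483 m
Re = 1.24×10^6, ε/D = 0.00420 → f = 0.02896 (Haaland)
Major: h_f = f(L/D)·V²/2g = 0.02896·1557·0.2483 = 11.20 m
Minor: ΣK = 3.64; h_m = ΣK·V²/2g = 0.9039 m
Total H_L = 11.20 + 0.9039 = 12.10 m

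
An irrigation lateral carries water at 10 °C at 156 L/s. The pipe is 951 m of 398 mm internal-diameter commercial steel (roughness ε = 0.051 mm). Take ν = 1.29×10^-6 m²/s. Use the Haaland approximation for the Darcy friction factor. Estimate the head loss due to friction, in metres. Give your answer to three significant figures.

h_f ≈ 2.87 m

V = 4Q/(πD²) = 4·0.156/(π·0.398²) = 1.254 m/s
Re = VD/ν = 1.254·0.398/1.29×10^-6 = 3.87×10^5 → turbulent
ε/D = 0.051/398 = 1.28×10^-4
Haaland: f = 0.01499
h_f = f(L/D)V²/(2g) = 0.01499·(951/0.398)·1.254²/(2·9.81) = 2.871 m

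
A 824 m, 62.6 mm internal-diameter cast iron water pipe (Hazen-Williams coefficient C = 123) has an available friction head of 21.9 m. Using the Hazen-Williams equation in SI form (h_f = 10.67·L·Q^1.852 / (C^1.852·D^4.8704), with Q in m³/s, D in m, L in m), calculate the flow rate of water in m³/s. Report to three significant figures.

Rearranging: Q = [h_f·C^1.852·D^4.8704 / (10.67·L)]^(1/1.852)
Q = [21.9·123^1.852·0.0626^4.8704 / (10.67·824)]^0.540 = 0.003306 m³/s

Q ≈ 0.00331 m³/s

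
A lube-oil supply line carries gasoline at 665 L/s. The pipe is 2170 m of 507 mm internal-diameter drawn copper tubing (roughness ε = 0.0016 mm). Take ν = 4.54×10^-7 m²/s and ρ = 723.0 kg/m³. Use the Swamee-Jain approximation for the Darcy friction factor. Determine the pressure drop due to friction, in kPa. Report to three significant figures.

Δp ≈ 161 kPa

V = 4Q/(πD²) = 4·0.665/(π·0.507²) = 3.294 m/s
Re = VD/ν = 3.294·0.507/4.54×10^-7 = 3.68×10^6 → turbulent
ε/D = 0.0016/507 = 3.16×10^-6
Swamee-Jain: f = 0.009609
h_f = f(L/D)V²/(2g) = 0.009609·(2170/0.507)·3.294²/(2·9.81) = 22.74 m
Δp = ρg·h_f = 723.0·9.81·22.74 = 161.3 kPa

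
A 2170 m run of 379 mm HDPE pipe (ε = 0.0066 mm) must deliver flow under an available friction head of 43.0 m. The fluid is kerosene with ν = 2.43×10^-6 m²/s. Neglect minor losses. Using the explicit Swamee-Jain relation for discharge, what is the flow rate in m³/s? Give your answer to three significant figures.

Q ≈ 0.375 m³/s

Swamee-Jain (Type II): Q = -0.965·√(gD⁵h_f/L)·ln[ε/(3.7D) + √(3.17ν²L/(gD³h_f))]
√(gD⁵h_f/L) = √(9.81·0.379⁵·43.0/2170) = 0.03899
ε/(3.7D) = 4.71×10^-6; √(3.17ν²L/(gD³h_f)) = 4.21×10^-5
Q = -0.965·0.03899·ln(4.676×10^-5) = 0.3751 m³/s
Check: V = 3.33 m/s, Re = 5.19×10^5, f = 0.01329, h_f = 42.9 m ≈ 43.0 m ✓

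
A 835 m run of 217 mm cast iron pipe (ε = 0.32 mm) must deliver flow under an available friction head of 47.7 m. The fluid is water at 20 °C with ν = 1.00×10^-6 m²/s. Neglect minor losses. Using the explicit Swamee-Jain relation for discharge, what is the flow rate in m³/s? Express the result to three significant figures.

Swamee-Jain (Type II): Q = -0.965·√(gD⁵h_f/L)·ln[ε/(3.7D) + √(3.17ν²L/(gD³h_f))]
√(gD⁵h_f/L) = √(9.81·0.217⁵·47.7/835) = 0.01642
ε/(3.7D) = 3.99×10^-4; √(3.17ν²L/(gD³h_f)) = 2.35×10^-5
Q = -0.965·0.01642·ln(4.221×10^-4) = 0.1231 m³/s
Check: V = 3.33 m/s, Re = 7.22×10^5, f = 0.02205, h_f = 47.9 m ≈ 47.7 m ✓

Q ≈ 0.123 m³/s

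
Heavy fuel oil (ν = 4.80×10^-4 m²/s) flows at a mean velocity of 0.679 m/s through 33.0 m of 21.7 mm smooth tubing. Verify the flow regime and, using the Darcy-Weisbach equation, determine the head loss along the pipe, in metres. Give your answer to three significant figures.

h_f ≈ 74.5 m

Re = VD/ν = 0.679·0.02170/4.80×10^-4 = 30.7 → laminar (Re < 2300)
f = 64/Re = 2.085
h_f = f(L/D)V²/(2g) = 2.085·(33.0/0.02170)·0.679²/(2·9.81) = 74.51 m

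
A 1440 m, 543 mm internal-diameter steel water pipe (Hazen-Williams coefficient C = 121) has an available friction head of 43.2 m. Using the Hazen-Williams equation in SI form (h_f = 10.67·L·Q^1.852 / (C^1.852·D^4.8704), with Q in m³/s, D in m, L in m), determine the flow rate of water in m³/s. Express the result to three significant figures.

Q ≈ 1.02 m³/s

Rearranging: Q = [h_f·C^1.852·D^4.8704 / (10.67·L)]^(1/1.852)
Q = [43.2·121^1.852·0.543^4.8704 / (10.67·1440)]^0.540 = 1.018 m³/s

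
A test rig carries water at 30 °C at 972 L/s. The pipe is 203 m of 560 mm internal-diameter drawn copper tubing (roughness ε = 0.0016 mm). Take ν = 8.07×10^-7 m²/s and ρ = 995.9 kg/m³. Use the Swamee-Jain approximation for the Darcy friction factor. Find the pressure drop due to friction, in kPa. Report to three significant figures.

Δp ≈ 28.1 kPa

V = 4Q/(πD²) = 4·0.972/(π·0.560²) = 3.946 m/s
Re = VD/ν = 3.946·0.560/8.07×10^-7 = 2.74×10^6 → turbulent
ε/D = 0.0016/560 = 2.86×10^-6
Swamee-Jain: f = 0.01000
h_f = f(L/D)V²/(2g) = 0.01000·(203/0.560)·3.946²/(2·9.81) = 2.878 m
Δp = ρg·h_f = 995.9·9.81·2.878 = 28.11 kPa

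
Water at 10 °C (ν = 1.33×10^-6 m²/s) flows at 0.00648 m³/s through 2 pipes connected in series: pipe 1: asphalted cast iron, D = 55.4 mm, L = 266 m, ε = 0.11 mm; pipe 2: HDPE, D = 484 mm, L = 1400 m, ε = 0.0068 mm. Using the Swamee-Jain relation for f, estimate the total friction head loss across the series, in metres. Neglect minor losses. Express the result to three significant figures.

H ≈ 44.4 m

Pipe 1: V = 2.688 m/s, Re = 1.12×10^5, ε/D = 0.00199, f = 0.02512, h_1 = f(L/D)V²/2g = 44.43 m
Pipe 2: V = 0.03522 m/s, Re = 1.28×10^4, ε/D = 1.40×10^-5, f = 0.02899, h_2 = f(L/D)V²/2g = 0.005302 m
Series → Q common, losses add: H = Σh = 44.43 m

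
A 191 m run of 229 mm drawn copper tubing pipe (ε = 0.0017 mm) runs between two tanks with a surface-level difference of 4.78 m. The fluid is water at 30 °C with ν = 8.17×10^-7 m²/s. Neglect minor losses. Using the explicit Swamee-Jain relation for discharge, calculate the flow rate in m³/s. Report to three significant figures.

Swamee-Jain (Type II): Q = -0.965·√(gD⁵h_f/L)·ln[ε/(3.7D) + √(3.17ν²L/(gD³h_f))]
√(gD⁵h_f/L) = √(9.81·0.229⁵·4.78/191) = 0.01243
ε/(3.7D) = 2.01×10^-6; √(3.17ν²L/(gD³h_f)) = 2.68×10^-5
Q = -0.965·0.01243·ln(2.880×10^-5) = 0.1255 m³/s
Check: V = 3.05 m/s, Re = 8.54×10^5, f = 0.01209, h_f = 4.77 m ≈ 4.78 m ✓

Q ≈ 0.125 m³/s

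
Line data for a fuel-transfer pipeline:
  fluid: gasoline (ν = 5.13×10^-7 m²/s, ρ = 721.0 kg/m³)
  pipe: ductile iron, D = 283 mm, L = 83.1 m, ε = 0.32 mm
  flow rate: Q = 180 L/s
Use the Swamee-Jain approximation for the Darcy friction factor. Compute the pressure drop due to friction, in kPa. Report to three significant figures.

V = 4Q/(πD²) = 4·0.180/(π·0.283²) = 2.862 m/s
Re = VD/ν = 2.862·0.283/5.13×10^-7 = 1.58×10^6 → turbulent
ε/D = 0.32/283 = 0.00113
Swamee-Jain: f = 0.02048
h_f = f(L/D)V²/(2g) = 0.02048·(83.1/0.283)·2.862²/(2·9.81) = 2.510 m
Δp = ρg·h_f = 721.0·9.81·2.510 = 17.75 kPa

Δp ≈ 17.8 kPa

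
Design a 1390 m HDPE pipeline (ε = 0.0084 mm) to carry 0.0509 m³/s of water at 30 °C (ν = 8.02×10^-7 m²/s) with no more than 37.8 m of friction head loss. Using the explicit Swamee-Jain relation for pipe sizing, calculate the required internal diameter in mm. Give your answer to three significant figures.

Swamee-Jain (Type III): D = 0.66·[ε^1.25·(LQ²/(gh_f))^4.75 + ν·Q^9.4·(L/(gh_f))^5.2]^0.04
LQ²/(gh_f) = 0.009712; L/(gh_f) = 3.748
Term 1 = ε^1.25·(…)^4.75 = 1.24×10^-16; Term 2 = ν·Q^9.4·(…)^5.2 = 5.39×10^-16
D = 0.66·(1.24×10^-16 + 5.39×10^-16)^0.04 = 0.1631 m = 163 mm
Check: V = 2.44 m/s, Re = 4.96×10^5, f = 0.01387, h_f = 35.8 m ≈ 37.8 m ✓

D ≈ 163 mm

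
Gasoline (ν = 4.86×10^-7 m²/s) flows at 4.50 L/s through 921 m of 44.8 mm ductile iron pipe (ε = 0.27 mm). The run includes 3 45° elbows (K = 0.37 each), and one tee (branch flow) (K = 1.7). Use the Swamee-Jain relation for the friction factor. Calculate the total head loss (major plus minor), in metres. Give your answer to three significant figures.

H_L ≈ 280 m

V = 4Q/(πD²) = 2.855 m/s; V²/2g = 0.4154 m
Re = 2.63×10^5, ε/D = 0.00603 → f = 0.03262 (Swamee-Jain)
Major: h_f = f(L/D)·V²/2g = 0.03262·20558·0.4154 = 278.6 m
Minor: ΣK = 2.81; h_m = ΣK·V²/2g = 1.167 m
Total H_L = 278.6 + 1.167 = 279.7 m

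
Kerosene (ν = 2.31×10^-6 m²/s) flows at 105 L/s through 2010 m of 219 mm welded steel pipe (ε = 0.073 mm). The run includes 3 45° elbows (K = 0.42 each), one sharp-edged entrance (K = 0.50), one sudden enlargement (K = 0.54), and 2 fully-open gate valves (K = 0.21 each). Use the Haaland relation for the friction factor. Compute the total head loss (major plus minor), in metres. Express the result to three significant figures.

H_L ≈ 63.7 m

V = 4Q/(πD²) = 2.787 m/s; V²/2g = 0.3960 m
Re = 2.64×10^5, ε/D = 3.33×10^-4 → f = 0.01722 (Haaland)
Major: h_f = f(L/D)·V²/2g = 0.01722·9178·0.3960 = 62.60 m
Minor: ΣK = 2.72; h_m = ΣK·V²/2g = 1.077 m
Total H_L = 62.60 + 1.077 = 63.68 m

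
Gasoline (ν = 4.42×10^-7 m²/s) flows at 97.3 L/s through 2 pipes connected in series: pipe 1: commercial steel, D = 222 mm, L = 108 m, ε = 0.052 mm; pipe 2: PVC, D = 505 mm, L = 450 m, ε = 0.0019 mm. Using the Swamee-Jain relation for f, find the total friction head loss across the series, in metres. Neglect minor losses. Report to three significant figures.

H ≈ 2.48 m

Pipe 1: V = 2.514 m/s, Re = 1.26×10^6, ε/D = 2.34×10^-4, f = 0.01497, h_1 = f(L/D)V²/2g = 2.345 m
Pipe 2: V = 0.4858 m/s, Re = 5.55×10^5, ε/D = 3.76×10^-6, f = 0.01291, h_2 = f(L/D)V²/2g = 0.1384 m
Series → Q common, losses add: H = Σh = 2.483 m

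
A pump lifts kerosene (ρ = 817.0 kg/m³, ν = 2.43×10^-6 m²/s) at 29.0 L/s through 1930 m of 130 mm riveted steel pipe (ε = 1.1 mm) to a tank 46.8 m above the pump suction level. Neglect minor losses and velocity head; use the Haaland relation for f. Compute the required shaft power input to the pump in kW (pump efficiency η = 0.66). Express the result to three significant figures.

V = 4Q/(πD²) = 2.185 m/s; Re = 1.17×10^5; ε/D = 0.00846; f = 0.03645
h_f = f(L/D)V²/2g = 131.7 m
Total head H = z + h_f = 46.8 + 131.7 = 178.5 m
P_hyd = ρgQH = 817.0·9.81·0.0290·178.5 = 41.48 kW
P_shaft = P_hyd/η = 41.48/0.66 = 62.85 kW

P_shaft ≈ 62.8 kW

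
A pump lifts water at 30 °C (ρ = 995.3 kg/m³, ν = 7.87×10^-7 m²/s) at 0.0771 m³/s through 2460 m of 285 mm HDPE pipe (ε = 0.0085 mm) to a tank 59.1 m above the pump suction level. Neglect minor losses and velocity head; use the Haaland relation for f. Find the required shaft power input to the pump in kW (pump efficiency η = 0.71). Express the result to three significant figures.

P_shaft ≈ 72.0 kW

V = 4Q/(πD²) = 1.209 m/s; Re = 4.38×10^5; ε/D = 2.98×10^-5; f = 0.01371
h_f = f(L/D)V²/2g = 8.809 m
Total head H = z + h_f = 59.1 + 8.809 = 67.91 m
P_hyd = ρgQH = 995.3·9.81·0.0771·67.91 = 51.12 kW
P_shaft = P_hyd/η = 51.12/0.71 = 72.00 kW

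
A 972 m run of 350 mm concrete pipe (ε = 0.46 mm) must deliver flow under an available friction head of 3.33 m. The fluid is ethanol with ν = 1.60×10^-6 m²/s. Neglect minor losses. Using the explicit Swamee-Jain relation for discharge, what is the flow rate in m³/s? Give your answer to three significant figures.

Q ≈ 0.0994 m³/s

Swamee-Jain (Type II): Q = -0.965·√(gD⁵h_f/L)·ln[ε/(3.7D) + √(3.17ν²L/(gD³h_f))]
√(gD⁵h_f/L) = √(9.81·0.350⁵·3.33/972) = 0.01329
ε/(3.7D) = 3.55×10^-4; √(3.17ν²L/(gD³h_f)) = 7.50×10^-5
Q = -0.965·0.01329·ln(4.303×10^-4) = 0.09938 m³/s
Check: V = 1.03 m/s, Re = 2.26×10^5, f = 0.02222, h_f = 3.36 m ≈ 3.33 m ✓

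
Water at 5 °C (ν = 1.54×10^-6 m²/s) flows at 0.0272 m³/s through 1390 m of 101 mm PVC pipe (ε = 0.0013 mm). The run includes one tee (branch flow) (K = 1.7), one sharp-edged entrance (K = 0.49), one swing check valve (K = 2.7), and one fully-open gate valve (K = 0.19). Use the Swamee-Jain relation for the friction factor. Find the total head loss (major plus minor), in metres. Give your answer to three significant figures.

H_L ≈ 127 m

V = 4Q/(πD²) = 3.395 m/s; V²/2g = 0.5875 m
Re = 2.23×10^5, ε/D = 1.29×10^-5 → f = 0.01534 (Swamee-Jain)
Major: h_f = f(L/D)·V²/2g = 0.01534·13762·0.5875 = 124.0 m
Minor: ΣK = 5.08; h_m = ΣK·V²/2g = 2.984 m
Total H_L = 124.0 + 2.984 = 127.0 m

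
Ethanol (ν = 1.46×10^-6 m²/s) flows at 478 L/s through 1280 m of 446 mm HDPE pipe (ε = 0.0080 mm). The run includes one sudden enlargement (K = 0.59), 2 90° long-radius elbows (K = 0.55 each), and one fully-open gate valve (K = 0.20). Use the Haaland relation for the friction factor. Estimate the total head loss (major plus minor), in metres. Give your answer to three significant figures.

H_L ≈ 17.4 m

V = 4Q/(πD²) = 3.060 m/s; V²/2g = 0.4771 m
Re = 9.35×10^5, ε/D = 1.79×10^-5 → f = 0.01204 (Haaland)
Major: h_f = f(L/D)·V²/2g = 0.01204·2870·0.4771 = 16.49 m
Minor: ΣK = 1.89; h_m = ΣK·V²/2g = 0.9018 m
Total H_L = 16.49 + 0.9018 = 17.39 m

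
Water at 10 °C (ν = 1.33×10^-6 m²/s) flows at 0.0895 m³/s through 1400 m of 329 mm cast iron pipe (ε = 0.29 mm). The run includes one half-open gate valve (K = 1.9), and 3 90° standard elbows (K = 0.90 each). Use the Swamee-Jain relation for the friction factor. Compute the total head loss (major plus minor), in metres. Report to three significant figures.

V = 4Q/(πD²) = 1.053 m/s; V²/2g = 0.05649 m
Re = 2.60×10^5, ε/D = 8.81×10^-4 → f = 0.02039 (Swamee-Jain)
Major: h_f = f(L/D)·V²/2g = 0.02039·4255·0.05649 = 4.901 m
Minor: ΣK = 4.60; h_m = ΣK·V²/2g = 0.2599 m
Total H_L = 4.901 + 0.2599 = 5.161 m

H_L ≈ 5.16 m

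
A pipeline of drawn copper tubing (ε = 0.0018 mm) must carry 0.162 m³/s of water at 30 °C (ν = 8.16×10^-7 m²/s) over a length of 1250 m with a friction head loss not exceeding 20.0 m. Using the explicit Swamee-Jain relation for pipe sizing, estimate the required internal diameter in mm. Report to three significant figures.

Swamee-Jain (Type III): D = 0.66·[ε^1.25·(LQ²/(gh_f))^4.75 + ν·Q^9.4·(L/(gh_f))^5.2]^0.04
LQ²/(gh_f) = 0.1672; L/(gh_f) = 6.371
Term 1 = ε^1.25·(…)^4.75 = 1.35×10^-11; Term 2 = ν·Q^9.4·(…)^5.2 = 4.60×10^-10
D = 0.66·(1.35×10^-11 + 4.60×10^-10)^0.04 = 0.2796 m = 280 mm
Check: V = 2.64 m/s, Re = 9.04×10^5, f = 0.01196, h_f = 19.0 m ≈ 20.0 m ✓

D ≈ 280 mm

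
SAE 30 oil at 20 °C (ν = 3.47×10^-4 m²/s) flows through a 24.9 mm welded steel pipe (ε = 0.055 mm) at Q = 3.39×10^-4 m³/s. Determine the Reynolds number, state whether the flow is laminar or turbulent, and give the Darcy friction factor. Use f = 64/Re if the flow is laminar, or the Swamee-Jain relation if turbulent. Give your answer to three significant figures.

V = 4Q/(πD²) = 0.6962 m/s
Re = VD/ν = 0.6962·0.0249/3.47×10^-4 = 50.0
Re < 2300 → laminar → f = 64/Re = 1.281

Re ≈ 50.0; laminar; f = 64/Re ≈ 1.28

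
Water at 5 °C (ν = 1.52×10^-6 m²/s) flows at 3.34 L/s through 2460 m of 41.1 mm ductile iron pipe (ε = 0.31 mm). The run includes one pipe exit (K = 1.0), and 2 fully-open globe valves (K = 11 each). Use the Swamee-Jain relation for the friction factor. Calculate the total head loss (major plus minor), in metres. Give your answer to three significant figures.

V = 4Q/(πD²) = 2.518 m/s; V²/2g = 0.3230 m
Re = 6.81×10^4, ε/D = 0.00754 → f = 0.03589 (Swamee-Jain)
Major: h_f = f(L/D)·V²/2g = 0.03589·59854·0.3230 = 694.0 m
Minor: ΣK = 23.0; h_m = ΣK·V²/2g = 7.430 m
Total H_L = 694.0 + 7.430 = 701.4 m

H_L ≈ 701 m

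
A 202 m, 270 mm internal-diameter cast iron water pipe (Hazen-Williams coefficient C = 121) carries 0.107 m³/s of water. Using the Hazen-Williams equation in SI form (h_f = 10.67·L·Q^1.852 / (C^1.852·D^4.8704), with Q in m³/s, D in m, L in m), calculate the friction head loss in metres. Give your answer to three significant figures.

h_f ≈ 2.81 m

h_f = 10.67·202·0.107^1.852 / (121^1.852·0.270^4.8704) = 2.806 m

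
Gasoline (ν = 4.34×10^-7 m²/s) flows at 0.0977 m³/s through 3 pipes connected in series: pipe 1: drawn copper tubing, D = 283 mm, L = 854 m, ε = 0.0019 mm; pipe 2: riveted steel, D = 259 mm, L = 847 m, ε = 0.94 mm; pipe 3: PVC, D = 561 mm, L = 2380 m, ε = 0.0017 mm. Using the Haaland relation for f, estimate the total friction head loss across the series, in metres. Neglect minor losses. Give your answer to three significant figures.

Pipe 1: V = 1.553 m/s, Re = 1.01×10^6, ε/D = 6.71×10^-6, f = 0.01168, h_1 = f(L/D)V²/2g = 4.334 m
Pipe 2: V = 1.854 m/s, Re = 1.11×10^6, ε/D = 0.00363, f = 0.02778, h_2 = f(L/D)V²/2g = 15.92 m
Pipe 3: V = 0.3953 m/s, Re = 5.11×10^5, ε/D = 3.03×10^-6, f = 0.01305, h_3 = f(L/D)V²/2g = 0.4407 m
Series → Q common, losses add: H = Σh = 20.70 m

H ≈ 20.7 m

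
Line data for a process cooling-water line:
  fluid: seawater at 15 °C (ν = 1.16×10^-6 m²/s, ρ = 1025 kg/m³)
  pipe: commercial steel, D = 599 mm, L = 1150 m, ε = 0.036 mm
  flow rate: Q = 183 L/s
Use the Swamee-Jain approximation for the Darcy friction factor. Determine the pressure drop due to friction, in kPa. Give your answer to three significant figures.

V = 4Q/(πD²) = 4·0.183/(π·0.599²) = 0.6494 m/s
Re = VD/ν = 0.6494·0.599/1.16×10^-6 = 3.35×10^5 → turbulent
ε/D = 0.036/599 = 6.01×10^-5
Swamee-Jain: f = 0.01479
h_f = f(L/D)V²/(2g) = 0.01479·(1150/0.599)·0.6494²/(2·9.81) = 0.6102 m
Δp = ρg·h_f = 1025·9.81·0.6102 = 6.136 kPa

Δp ≈ 6.14 kPa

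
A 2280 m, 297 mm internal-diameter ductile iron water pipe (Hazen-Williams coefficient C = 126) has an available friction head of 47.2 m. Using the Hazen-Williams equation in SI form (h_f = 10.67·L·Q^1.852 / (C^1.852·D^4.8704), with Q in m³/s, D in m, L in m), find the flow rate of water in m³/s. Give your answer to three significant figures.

Rearranging: Q = [h_f·C^1.852·D^4.8704 / (10.67·L)]^(1/1.852)
Q = [47.2·126^1.852·0.297^4.8704 / (10.67·2280)]^0.540 = 0.1776 m³/s

Q ≈ 0.178 m³/s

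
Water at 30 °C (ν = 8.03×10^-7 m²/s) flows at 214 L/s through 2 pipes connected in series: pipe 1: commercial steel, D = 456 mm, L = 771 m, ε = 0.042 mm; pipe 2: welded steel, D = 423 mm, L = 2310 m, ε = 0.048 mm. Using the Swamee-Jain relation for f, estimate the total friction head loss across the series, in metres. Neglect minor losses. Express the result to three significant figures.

H ≈ 11.0 m

Pipe 1: V = 1.310 m/s, Re = 7.44×10^5, ε/D = 9.21×10^-5, f = 0.01376, h_1 = f(L/D)V²/2g = 2.037 m
Pipe 2: V = 1.523 m/s, Re = 8.02×10^5, ε/D = 1.13×10^-4, f = 0.01395, h_2 = f(L/D)V²/2g = 9.007 m
Series → Q common, losses add: H = Σh = 11.04 m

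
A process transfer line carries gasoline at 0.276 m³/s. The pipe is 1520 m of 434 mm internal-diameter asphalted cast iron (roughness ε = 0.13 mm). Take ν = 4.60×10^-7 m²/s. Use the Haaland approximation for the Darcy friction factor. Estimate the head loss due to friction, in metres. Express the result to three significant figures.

h_f ≈ 9.53 m

V = 4Q/(πD²) = 4·0.276/(π·0.434²) = 1.866 m/s
Re = VD/ν = 1.866·0.434/4.60×10^-7 = 1.76×10^6 → turbulent
ε/D = 0.13/434 = 3.00×10^-4
Haaland: f = 0.01533
h_f = f(L/D)V²/(2g) = 0.01533·(1520/0.434)·1.866²/(2·9.81) = 9.528 m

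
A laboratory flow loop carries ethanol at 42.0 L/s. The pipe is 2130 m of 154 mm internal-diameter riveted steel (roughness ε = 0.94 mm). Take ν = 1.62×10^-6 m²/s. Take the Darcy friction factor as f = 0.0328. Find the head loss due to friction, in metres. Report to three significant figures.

h_f ≈ 118 m

V = 4Q/(πD²) = 4·0.0420/(π·0.154²) = 2.255 m/s
h_f = f(L/D)V²/(2g) = 0.03280·(2130/0.154)·2.255²/(2·9.81) = 117.6 m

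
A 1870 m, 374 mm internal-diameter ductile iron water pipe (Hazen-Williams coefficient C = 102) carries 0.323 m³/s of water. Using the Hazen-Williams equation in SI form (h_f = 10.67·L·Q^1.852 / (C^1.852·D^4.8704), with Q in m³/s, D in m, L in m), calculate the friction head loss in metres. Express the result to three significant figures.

h_f = 10.67·1870·0.323^1.852 / (102^1.852·0.374^4.8704) = 56.42 m

h_f ≈ 56.4 m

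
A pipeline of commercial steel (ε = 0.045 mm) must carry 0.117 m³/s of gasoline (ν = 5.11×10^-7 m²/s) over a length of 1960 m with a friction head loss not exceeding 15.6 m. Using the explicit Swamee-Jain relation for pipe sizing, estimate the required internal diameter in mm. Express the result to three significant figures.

D ≈ 292 mm

Swamee-Jain (Type III): D = 0.66·[ε^1.25·(LQ²/(gh_f))^4.75 + ν·Q^9.4·(L/(gh_f))^5.2]^0.04
LQ²/(gh_f) = 0.1753; L/(gh_f) = 12.81
Term 1 = ε^1.25·(…)^4.75 = 9.43×10^-10; Term 2 = ν·Q^9.4·(…)^5.2 = 5.11×10^-10
D = 0.66·(9.43×10^-10 + 5.11×10^-10)^0.04 = 0.2924 m = 292 mm
Check: V = 1.74 m/s, Re = 9.97×10^5, f = 0.01424, h_f = 14.8 m ≈ 15.6 m ✓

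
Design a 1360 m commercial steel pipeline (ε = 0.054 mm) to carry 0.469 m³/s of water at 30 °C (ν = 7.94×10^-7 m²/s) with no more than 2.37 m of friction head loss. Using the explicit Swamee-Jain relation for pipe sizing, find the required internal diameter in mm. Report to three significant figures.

Swamee-Jain (Type III): D = 0.66·[ε^1.25·(LQ²/(gh_f))^4.75 + ν·Q^9.4·(L/(gh_f))^5.2]^0.04
LQ²/(gh_f) = 12.87; L/(gh_f) = 58.50
Term 1 = ε^1.25·(…)^4.75 = 0.862; Term 2 = ν·Q^9.4·(…)^5.2 = 0.995
D = 0.66·(0.862 + 0.995)^0.04 = 0.6765 m = 677 mm
Check: V = 1.30 m/s, Re = 1.11×10^6, f = 0.01307, h_f = 2.28 m ≈ 2.37 m ✓

D ≈ 677 mm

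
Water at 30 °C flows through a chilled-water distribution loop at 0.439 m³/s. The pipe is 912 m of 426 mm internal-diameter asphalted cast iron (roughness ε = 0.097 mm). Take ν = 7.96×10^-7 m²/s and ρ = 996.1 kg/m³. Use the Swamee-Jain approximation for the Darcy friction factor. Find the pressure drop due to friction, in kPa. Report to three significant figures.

V = 4Q/(πD²) = 4·0.439/(π·0.426²) = 3.080 m/s
Re = VD/ν = 3.080·0.426/7.96×10^-7 = 1.65×10^6 → turbulent
ε/D = 0.097/426 = 2.28×10^-4
Swamee-Jain: f = 0.01474
h_f = f(L/D)V²/(2g) = 0.01474·(912/0.426)·3.080²/(2·9.81) = 15.26 m
Δp = ρg·h_f = 996.1·9.81·15.26 = 149.1 kPa

Δp ≈ 149 kPa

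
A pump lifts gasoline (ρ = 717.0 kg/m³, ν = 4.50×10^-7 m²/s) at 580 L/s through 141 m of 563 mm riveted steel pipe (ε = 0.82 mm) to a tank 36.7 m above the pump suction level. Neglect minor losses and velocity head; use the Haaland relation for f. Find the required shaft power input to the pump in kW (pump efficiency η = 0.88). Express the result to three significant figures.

V = 4Q/(πD²) = 2.330 m/s; Re = 2.91×10^6; ε/D = 0.00146; f = 0.02168
h_f = f(L/D)V²/2g = 1.502 m
Total head H = z + h_f = 36.7 + 1.502 = 38.20 m
P_hyd = ρgQH = 717.0·9.81·0.580·38.20 = 155.8 kW
P_shaft = P_hyd/η = 155.8/0.88 = 177.1 kW

P_shaft ≈ 177 kW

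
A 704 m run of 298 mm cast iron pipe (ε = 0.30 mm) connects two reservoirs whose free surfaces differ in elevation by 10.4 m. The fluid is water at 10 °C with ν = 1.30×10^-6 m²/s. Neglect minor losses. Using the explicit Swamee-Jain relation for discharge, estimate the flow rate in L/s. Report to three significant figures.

Swamee-Jain (Type II): Q = -0.965·√(gD⁵h_f/L)·ln[ε/(3.7D) + √(3.17ν²L/(gD³h_f))]
√(gD⁵h_f/L) = √(9.81·0.298⁵·10.4/704) = 0.01845
ε/(3.7D) = 2.72×10^-4; √(3.17ν²L/(gD³h_f)) = 3.74×10^-5
Q = -0.965·0.01845·ln(3.095×10^-4) = 0.1439 m³/s
Check: V = 2.06 m/s, Re = 4.73×10^5, f = 0.02042, h_f = 10.5 m ≈ 10.4 m ✓

Q ≈ 144 L/s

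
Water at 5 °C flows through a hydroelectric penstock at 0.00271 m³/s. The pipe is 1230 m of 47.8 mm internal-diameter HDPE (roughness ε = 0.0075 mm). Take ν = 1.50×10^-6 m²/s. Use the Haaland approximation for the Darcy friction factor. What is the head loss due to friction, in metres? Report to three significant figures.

V = 4Q/(πD²) = 4·0.00271/(π·0.0478²) = 1.510 m/s
Re = VD/ν = 1.510·0.0478/1.50×10^-6 = 4.81×10^4 → turbulent
ε/D = 0.0075/47.8 = 1.57×10^-4
Haaland: f = 0.02134
h_f = f(L/D)V²/(2g) = 0.02134·(1230/0.0478)·1.510²/(2·9.81) = 63.83 m

h_f ≈ 63.8 m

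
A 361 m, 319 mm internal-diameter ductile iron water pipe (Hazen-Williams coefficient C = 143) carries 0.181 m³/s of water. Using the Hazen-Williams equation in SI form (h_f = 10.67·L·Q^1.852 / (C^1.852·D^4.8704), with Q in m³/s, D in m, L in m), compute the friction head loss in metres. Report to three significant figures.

h_f ≈ 4.32 m

h_f = 10.67·361·0.181^1.852 / (143^1.852·0.319^4.8704) = 4.325 m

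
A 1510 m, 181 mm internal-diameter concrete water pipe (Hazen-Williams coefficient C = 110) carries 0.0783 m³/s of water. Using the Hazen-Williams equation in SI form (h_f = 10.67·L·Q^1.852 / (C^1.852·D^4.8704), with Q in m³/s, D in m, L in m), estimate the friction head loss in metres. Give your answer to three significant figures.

h_f ≈ 98.4 m

h_f = 10.67·1510·0.0783^1.852 / (110^1.852·0.181^4.8704) = 98.43 m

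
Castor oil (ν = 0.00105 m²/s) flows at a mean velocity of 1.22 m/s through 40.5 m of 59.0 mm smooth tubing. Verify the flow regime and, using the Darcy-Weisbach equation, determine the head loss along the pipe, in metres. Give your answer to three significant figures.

Re = VD/ν = 1.22·0.05900/0.00105 = 68.6 → laminar (Re < 2300)
f = 64/Re = 0.9336
h_f = f(L/D)V²/(2g) = 0.9336·(40.5/0.05900)·1.22²/(2·9.81) = 48.62 m

h_f ≈ 48.6 m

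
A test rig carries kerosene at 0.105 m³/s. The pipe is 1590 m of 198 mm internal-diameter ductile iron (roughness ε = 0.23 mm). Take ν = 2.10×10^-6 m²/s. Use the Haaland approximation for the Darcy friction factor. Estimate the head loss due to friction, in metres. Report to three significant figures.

V = 4Q/(πD²) = 4·0.105/(π·0.198²) = 3.410 m/s
Re = VD/ν = 3.410·0.198/2.10×10^-6 = 3.22×10^5 → turbulent
ε/D = 0.23/198 = 0.00116
Haaland: f = 0.02113
h_f = f(L/D)V²/(2g) = 0.02113·(1590/0.198)·3.410²/(2·9.81) = 100.6 m

h_f ≈ 101 m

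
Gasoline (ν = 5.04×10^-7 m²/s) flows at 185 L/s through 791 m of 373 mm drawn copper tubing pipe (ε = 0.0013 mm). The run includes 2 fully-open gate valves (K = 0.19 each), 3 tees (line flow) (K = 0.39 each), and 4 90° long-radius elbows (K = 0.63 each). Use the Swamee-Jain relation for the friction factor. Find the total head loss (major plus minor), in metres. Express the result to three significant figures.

H_L ≈ 4.09 m

V = 4Q/(πD²) = 1.693 m/s; V²/2g = 0.1461 m
Re = 1.25×10^6, ε/D = 3.49×10^-6 → f = 0.01128 (Swamee-Jain)
Major: h_f = f(L/D)·V²/2g = 0.01128·2121·0.1461 = 3.495 m
Minor: ΣK = 4.07; h_m = ΣK·V²/2g = 0.5946 m
Total H_L = 3.495 + 0.5946 = 4.089 m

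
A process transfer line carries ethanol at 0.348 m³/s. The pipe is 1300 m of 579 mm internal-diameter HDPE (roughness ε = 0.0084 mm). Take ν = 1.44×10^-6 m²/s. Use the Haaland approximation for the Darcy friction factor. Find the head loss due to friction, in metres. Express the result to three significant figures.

h_f ≈ 2.62 m

V = 4Q/(πD²) = 4·0.348/(π·0.579²) = 1.322 m/s
Re = VD/ν = 1.322·0.579/1.44×10^-6 = 5.31×10^5 → turbulent
ε/D = 0.0084/579 = 1.45×10^-5
Haaland: f = 0.01310
h_f = f(L/D)V²/(2g) = 0.01310·(1300/0.579)·1.322²/(2·9.81) = 2.618 m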